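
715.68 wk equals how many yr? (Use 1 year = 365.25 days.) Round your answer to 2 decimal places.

13.72 years

1 wk = 0.0191650 years.
Then 715.68 × 0.0191650 ≈ 13.72 yr.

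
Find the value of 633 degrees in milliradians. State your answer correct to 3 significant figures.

11000 milliradians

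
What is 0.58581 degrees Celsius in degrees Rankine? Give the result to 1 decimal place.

492.7 degrees Rankine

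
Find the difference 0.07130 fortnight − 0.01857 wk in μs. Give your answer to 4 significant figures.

7.501e+10 μs

0.07130 fortnight = 8.62445e+10 μs and 0.01857 wk = 1.12311e+10 μs.
8.62445e+10 − 1.12311e+10 ≈ 7.501e+10 μs.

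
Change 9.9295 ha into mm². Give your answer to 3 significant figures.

1 ha = 1.00000e+10 mm².
So 9.9295 × 1.00000e+10 ≈ 9.93e+10 mm².

9.93e+10 mm²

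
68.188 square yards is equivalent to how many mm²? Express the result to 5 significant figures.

5.7014 × 10^7 mm²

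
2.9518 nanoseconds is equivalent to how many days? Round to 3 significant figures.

3.42 × 10^-14 d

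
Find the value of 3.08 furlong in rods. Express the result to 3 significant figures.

1 furlong = 40.0000 rod.
Thus 3.08 × 40.0000 ≈ 123 rod.

123 rods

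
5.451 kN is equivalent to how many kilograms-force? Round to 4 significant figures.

555.8 kgf

1 kN = 101.972 kilograms-force.
5.451 × 101.972 ≈ 555.8 kgf.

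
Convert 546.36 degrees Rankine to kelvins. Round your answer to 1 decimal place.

303.5 K

°R = K × 9/5.
Applying the formula gives 303.5 K.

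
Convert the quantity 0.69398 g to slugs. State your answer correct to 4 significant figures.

1 g = 6.85218 × 10^-5 slug.
So 0.69398 × 6.85218 × 10^-5 ≈ 4.755 × 10^-5 slug.

4.755 × 10^-5 slug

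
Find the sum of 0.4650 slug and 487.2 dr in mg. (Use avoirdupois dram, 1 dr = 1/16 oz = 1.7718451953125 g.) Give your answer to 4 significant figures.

7.649e+6 milligrams

0.4650 slug = 6.78616e+6 mg and 487.2 dr = 863243 mg.
6.78616e+6 + 863243 ≈ 7.649e+6 mg.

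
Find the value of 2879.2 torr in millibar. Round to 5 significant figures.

3838.6 mbar

1 torr = 1.33322 millibar.
So 2879.2 × 1.33322 ≈ 3838.6 mbar.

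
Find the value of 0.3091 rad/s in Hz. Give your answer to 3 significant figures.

0.0492 Hz

1 rad/s = 0.159155 hertz.
So 0.3091 × 0.159155 ≈ 0.0492 Hz.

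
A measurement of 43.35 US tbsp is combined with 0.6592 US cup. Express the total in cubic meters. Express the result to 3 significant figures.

43.35 US tbsp = 0.000641006 m³ and 0.6592 US cup = 0.000155959 m³.
0.000641006 + 0.000155959 ≈ 0.000797 m³.

0.000797 m³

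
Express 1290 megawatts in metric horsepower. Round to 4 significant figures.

1 MW = 1359.62 PS.
So 1290 × 1359.62 ≈ 1.754e+6 PS.

1.754e+6 PS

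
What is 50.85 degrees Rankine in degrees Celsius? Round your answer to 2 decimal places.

-244.90 °C

°R = (°C + 273.15) × 9/5.
Applying the formula gives -244.90 °C.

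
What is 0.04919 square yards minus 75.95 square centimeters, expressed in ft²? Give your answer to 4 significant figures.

0.04919 yd² = 0.442710 ft² and 75.95 cm² = 0.0817519 ft².
0.442710 − 0.0817519 ≈ 0.3610 ft².

0.3610 square feet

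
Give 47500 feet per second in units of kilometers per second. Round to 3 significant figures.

14.5 km/s

1 ft/s = 0.000304800 kilometers per second.
Then 47500 × 0.000304800 ≈ 14.5 km/s.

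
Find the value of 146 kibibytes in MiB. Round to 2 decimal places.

0.14 mebibytes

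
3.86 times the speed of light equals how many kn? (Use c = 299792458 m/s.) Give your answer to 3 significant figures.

2.25e+9 kn

1 speed of light = 5.82750e+8 kn.
Then 3.86 × 5.82750e+8 ≈ 2.25e+9 kn.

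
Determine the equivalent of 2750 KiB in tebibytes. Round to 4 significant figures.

2.561 × 10^-6 tebibytes

1 kibibyte = 9.31323 × 10^-10 tebibytes.
Then 2750 × 9.31323 × 10^-10 ≈ 2.561 × 10^-6 TiB.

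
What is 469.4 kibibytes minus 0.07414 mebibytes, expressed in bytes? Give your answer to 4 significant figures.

402900 bytes

469.4 KiB = 480666 B and 0.07414 MiB = 77741.4 B.
480666 − 77741.4 ≈ 402900 B.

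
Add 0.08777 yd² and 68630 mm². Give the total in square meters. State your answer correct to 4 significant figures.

0.1420 m²

0.08777 yd² = 0.0733869 m² and 68630 mm² = 0.0686300 m².
0.0733869 + 0.0686300 ≈ 0.1420 m².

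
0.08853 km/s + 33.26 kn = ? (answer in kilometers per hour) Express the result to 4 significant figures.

380.3 km/h

0.08853 km/s = 318.708 km/h and 33.26 kn = 61.5975 km/h.
318.708 + 61.5975 ≈ 380.3 km/h.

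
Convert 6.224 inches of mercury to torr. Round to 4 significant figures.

158.1 torr

1 inHg = 25.4000 torr.
6.224 × 25.4000 ≈ 158.1 torr.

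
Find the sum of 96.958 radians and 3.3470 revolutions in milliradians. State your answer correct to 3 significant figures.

118000 milliradians

96.958 rad = 96958.0 mrad and 3.3470 rev = 21029.8 mrad.
96958.0 + 21029.8 ≈ 118000 mrad.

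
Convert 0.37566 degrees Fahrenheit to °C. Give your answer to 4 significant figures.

-17.57 degrees Celsius

°F = °C × 9/5 + 32.
Applying the formula gives -17.57 °C.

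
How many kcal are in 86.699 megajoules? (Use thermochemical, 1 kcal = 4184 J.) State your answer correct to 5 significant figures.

20722 kilocalories

1 megajoule = 239.006 kcal.
Then 86.699 × 239.006 ≈ 20722 kcal.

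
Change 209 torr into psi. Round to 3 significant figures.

1 torr = 0.0193368 psi.
Then 209 × 0.0193368 ≈ 4.04 psi.

4.04 psi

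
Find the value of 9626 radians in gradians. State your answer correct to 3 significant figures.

613000 gradians

1 radian = 63.6620 grad.
Thus 9626 × 63.6620 ≈ 613000 grad.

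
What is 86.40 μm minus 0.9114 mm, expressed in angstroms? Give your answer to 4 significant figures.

-8.250 × 10^6 angstroms

86.40 μm = 864000 Å and 0.9114 mm = 9.11400 × 10^6 Å.
864000 − 9.11400 × 10^6 ≈ -8.250 × 10^6 Å.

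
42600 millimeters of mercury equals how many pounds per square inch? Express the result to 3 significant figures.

1 millimeter of mercury = 0.0193368 psi.
So 42600 × 0.0193368 ≈ 824 psi.

824 psi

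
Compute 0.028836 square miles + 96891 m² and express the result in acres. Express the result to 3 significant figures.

0.028836 mi² = 18.4550 acre and 96891 m² = 23.9423 acre.
18.4550 + 23.9423 ≈ 42.4 acre.

42.4 acre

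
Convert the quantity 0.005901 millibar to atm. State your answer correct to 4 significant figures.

1 millibar = 0.000986923 atm.
Thus 0.005901 × 0.000986923 ≈ 5.824e-6 atm.

5.824e-6 atm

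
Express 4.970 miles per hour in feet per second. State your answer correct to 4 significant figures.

1 mph = 1.46667 ft/s.
Then 4.970 × 1.46667 ≈ 7.289 ft/s.

7.289 ft/s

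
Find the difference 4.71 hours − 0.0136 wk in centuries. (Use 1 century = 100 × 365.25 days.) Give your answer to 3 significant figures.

4.71 h = 5.37303 × 10^-6 century and 0.0136 wk = 2.60643 × 10^-6 century.
5.37303 × 10^-6 − 2.60643 × 10^-6 ≈ 2.77 × 10^-6 century.

2.77 × 10^-6 centuries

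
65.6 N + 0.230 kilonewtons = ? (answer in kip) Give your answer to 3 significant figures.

0.0665 kip

65.6 N = 0.0147475 kip and 0.230 kN = 0.0517061 kip.
0.0147475 + 0.0517061 ≈ 0.0665 kip.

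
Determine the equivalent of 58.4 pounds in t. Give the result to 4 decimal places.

0.0265 t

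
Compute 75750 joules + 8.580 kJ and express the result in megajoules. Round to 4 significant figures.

0.08433 megajoules

75750 J = 0.0757500 MJ and 8.580 kJ = 0.00858000 MJ.
0.0757500 + 0.00858000 ≈ 0.08433 MJ.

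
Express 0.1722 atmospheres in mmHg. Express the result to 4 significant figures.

1 atm = 760.000 mmHg.
Thus 0.1722 × 760.000 ≈ 130.9 mmHg.

130.9 millimeters of mercury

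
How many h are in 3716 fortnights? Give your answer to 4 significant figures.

1 fortnight = 336.000 h.
Then 3716 × 336.000 ≈ 1.249 × 10^6 h.

1.249 × 10^6 hours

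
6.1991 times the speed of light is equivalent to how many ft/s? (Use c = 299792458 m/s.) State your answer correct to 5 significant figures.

6.0973 × 10^9 ft/s

1 speed of light = 9.83571 × 10^8 ft/s.
Then 6.1991 × 9.83571 × 10^8 ≈ 6.0973 × 10^9 ft/s.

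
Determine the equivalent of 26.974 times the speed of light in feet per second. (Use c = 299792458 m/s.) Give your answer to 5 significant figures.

1 c = 9.83571 × 10^8 feet per second.
Thus 26.974 × 9.83571 × 10^8 ≈ 2.6531 × 10^10 ft/s.

2.6531 × 10^10 ft/s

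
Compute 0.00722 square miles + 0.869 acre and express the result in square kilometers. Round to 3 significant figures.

0.00722 mi² = 0.0186997 km² and 0.869 acre = 0.00351672 km².
0.0186997 + 0.00351672 ≈ 0.0222 km².

0.0222 km²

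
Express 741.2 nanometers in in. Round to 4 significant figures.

1 nanometer = 3.93701 × 10^-8 in.
Thus 741.2 × 3.93701 × 10^-8 ≈ 2.918 × 10^-5 in.

2.918 × 10^-5 inches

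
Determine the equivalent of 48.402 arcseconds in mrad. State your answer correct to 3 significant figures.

1 arcsecond = 0.00484814 mrad.
48.402 × 0.00484814 ≈ 0.235 mrad.

0.235 milliradians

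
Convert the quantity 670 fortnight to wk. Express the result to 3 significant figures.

1 fortnight = 2.00000 weeks.
Then 670 × 2.00000 ≈ 1340 wk.

1340 wk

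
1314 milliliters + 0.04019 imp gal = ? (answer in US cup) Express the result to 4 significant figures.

6.326 US cup

1314 mL = 5.55395 US cup and 0.04019 imp gal = 0.772259 US cup.
5.55395 + 0.772259 ≈ 6.326 US cup.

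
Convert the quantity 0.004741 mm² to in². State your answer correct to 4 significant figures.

7.349 × 10^-6 square inches

1 mm² = 0.00155000 square inches.
Thus 0.004741 × 0.00155000 ≈ 7.349 × 10^-6 in².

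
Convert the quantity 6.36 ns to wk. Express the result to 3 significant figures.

1 ns = 1.65344 × 10^-15 wk.
6.36 × 1.65344 × 10^-15 ≈ 1.05 × 10^-14 wk.

1.05 × 10^-14 wk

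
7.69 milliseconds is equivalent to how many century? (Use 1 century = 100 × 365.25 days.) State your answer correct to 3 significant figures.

2.44e-12 century

1 millisecond = 3.16881e-13 century.
Thus 7.69 × 3.16881e-13 ≈ 2.44e-12 century.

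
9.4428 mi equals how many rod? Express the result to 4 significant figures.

3022 rods

1 mile = 320.000 rods.
9.4428 × 320.000 ≈ 3022 rod.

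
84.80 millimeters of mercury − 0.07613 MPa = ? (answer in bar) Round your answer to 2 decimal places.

84.80 mmHg = 0.113057 bar and 0.07613 MPa = 0.761300 bar.
0.113057 − 0.761300 ≈ -0.65 bar.

-0.65 bar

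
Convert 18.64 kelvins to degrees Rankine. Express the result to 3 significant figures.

33.6 degrees Rankine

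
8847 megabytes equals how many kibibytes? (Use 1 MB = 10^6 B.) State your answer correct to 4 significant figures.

8.640e+6 KiB

1 MB = 976.5625 KiB.
Thus 8847 × 976.5625 ≈ 8.640e+6 KiB.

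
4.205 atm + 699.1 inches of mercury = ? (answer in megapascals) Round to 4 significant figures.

4.205 atm = 0.426072 MPa and 699.1 inHg = 2.36742 MPa.
0.426072 + 2.36742 ≈ 2.793 MPa.

2.793 megapascals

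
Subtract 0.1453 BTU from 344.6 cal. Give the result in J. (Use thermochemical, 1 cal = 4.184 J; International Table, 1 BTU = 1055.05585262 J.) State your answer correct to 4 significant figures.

1289 J

344.6 cal = 1441.81 J and 0.1453 BTU = 153.300 J.
1441.81 − 153.300 ≈ 1289 J.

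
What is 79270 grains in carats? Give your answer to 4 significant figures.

1 grain = 0.323995 ct.
So 79270 × 0.323995 ≈ 25680 ct.

25680 ct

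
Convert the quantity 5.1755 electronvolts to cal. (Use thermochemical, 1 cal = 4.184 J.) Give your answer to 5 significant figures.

1 eV = 3.829294e-20 cal.
Then 5.1755 × 3.829294e-20 ≈ 1.9819e-19 cal.

1.9819e-19 calories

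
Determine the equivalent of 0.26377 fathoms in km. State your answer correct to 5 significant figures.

1 fathom = 0.00182880 km.
So 0.26377 × 0.00182880 ≈ 0.00048238 km.

0.00048238 kilometers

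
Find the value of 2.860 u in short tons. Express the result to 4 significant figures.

5.235e-30 short ton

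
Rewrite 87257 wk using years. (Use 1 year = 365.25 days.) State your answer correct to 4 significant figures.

1672 yr

1 wk = 0.0191650 yr.
Thus 87257 × 0.0191650 ≈ 1672 yr.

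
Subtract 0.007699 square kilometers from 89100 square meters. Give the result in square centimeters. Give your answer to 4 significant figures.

89100 m² = 8.91000e+8 cm² and 0.007699 km² = 7.69900e+7 cm².
8.91000e+8 − 7.69900e+7 ≈ 8.140e+8 cm².

8.140e+8 cm²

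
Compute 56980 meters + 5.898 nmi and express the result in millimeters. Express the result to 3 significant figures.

56980 m = 5.69800 × 10^7 mm and 5.898 nmi = 1.09231 × 10^7 mm.
5.69800 × 10^7 + 1.09231 × 10^7 ≈ 6.79 × 10^7 mm.

6.79 × 10^7 mm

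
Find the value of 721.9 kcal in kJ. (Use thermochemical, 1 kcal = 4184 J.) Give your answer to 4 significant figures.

3020 kilojoules

1 kilocalorie = 4.18400 kJ.
Thus 721.9 × 4.18400 ≈ 3020 kJ.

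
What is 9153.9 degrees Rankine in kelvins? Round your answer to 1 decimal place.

°R = K × 9/5.
Applying the formula gives 5085.5 K.

5085.5 kelvins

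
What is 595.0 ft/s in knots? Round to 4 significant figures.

1 foot per second = 0.592484 knots.
Then 595.0 × 0.592484 ≈ 352.5 kn.

352.5 knots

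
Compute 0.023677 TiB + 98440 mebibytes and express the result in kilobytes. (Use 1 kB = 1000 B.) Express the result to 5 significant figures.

0.023677 TiB = 2.603314 × 10^7 kB and 98440 MiB = 1.032218 × 10^8 kB.
2.603314 × 10^7 + 1.032218 × 10^8 ≈ 1.2925 × 10^8 kB.

1.2925 × 10^8 kilobytes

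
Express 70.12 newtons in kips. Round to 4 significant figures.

0.01576 kips

1 N = 0.000224809 kip.
So 70.12 × 0.000224809 ≈ 0.01576 kip.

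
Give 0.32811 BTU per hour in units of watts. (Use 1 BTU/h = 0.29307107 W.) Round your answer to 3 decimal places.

1 BTU/h = 0.293071 W.
So 0.32811 × 0.293071 ≈ 0.096 W.

0.096 watts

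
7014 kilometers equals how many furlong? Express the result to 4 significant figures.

1 kilometer = 4.97097 furlong.
7014 × 4.97097 ≈ 34870 furlong.

34870 furlongs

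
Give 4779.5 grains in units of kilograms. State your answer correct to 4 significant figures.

0.3097 kg

1 gr = 6.47989e-5 kg.
Thus 4779.5 × 6.47989e-5 ≈ 0.3097 kg.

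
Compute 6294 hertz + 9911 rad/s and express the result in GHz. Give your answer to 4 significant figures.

7.871e-6 gigahertz

6294 Hz = 6.29400e-6 GHz and 9911 rad/s = 1.57738e-6 GHz.
6.29400e-6 + 1.57738e-6 ≈ 7.871e-6 GHz.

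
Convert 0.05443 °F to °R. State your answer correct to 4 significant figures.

°R = °F + 459.67.
Applying the formula gives 459.7 °R.

459.7 °R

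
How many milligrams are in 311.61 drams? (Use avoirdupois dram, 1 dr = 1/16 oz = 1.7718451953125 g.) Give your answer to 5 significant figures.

552120 mg

1 dram = 1771.845 milligrams.
Thus 311.61 × 1771.845 ≈ 552120 mg.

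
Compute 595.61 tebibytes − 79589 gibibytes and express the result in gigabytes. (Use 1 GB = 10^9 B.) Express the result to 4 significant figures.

595.61 TiB = 654880 GB and 79589 GiB = 85458.0 GB.
654880 − 85458.0 ≈ 569400 GB.

569400 GB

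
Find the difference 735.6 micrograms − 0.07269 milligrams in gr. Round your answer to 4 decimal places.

0.0102 gr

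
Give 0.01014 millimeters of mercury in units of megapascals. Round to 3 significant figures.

1 mmHg = 0.000133322 MPa.
0.01014 × 0.000133322 ≈ 1.35e-6 MPa.

1.35e-6 megapascals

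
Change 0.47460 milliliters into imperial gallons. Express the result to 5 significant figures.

1 milliliter = 0.000219969 imp gal.
0.47460 × 0.000219969 ≈ 0.00010440 imp gal.

0.00010440 imp gal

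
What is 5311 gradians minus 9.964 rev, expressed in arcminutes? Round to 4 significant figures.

71570 arcmin

5311 grad = 286794 arcmin and 9.964 rev = 215222 arcmin.
286794 − 215222 ≈ 71570 arcmin.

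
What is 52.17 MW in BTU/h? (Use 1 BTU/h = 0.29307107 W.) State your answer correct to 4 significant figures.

1 megawatt = 3.41214e+6 BTU/h.
Thus 52.17 × 3.41214e+6 ≈ 1.780e+8 BTU/h.

1.780e+8 BTU/h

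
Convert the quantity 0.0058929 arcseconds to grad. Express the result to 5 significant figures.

1.8188e-6 grad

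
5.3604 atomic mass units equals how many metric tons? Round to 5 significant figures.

8.9012 × 10^-30 metric tons

1 atomic mass unit = 1.66054 × 10^-30 t.
5.3604 × 1.66054 × 10^-30 ≈ 8.9012 × 10^-30 t.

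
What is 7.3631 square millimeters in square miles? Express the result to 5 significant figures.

2.8429e-12 square miles

1 square millimeter = 3.86102e-13 square miles.
So 7.3631 × 3.86102e-13 ≈ 2.8429e-12 mi².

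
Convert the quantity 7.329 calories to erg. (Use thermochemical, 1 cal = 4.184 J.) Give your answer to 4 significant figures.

1 calorie = 4.18400e+7 ergs.
7.329 × 4.18400e+7 ≈ 3.066e+8 erg.

3.066e+8 erg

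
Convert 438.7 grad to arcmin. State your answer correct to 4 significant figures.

23690 arcmin

1 grad = 54.0000 arcmin.
Thus 438.7 × 54.0000 ≈ 23690 arcmin.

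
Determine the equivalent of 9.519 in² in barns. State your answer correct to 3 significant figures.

1 in² = 6.45160e+24 barns.
Thus 9.519 × 6.45160e+24 ≈ 6.14e+25 barn.

6.14e+25 barn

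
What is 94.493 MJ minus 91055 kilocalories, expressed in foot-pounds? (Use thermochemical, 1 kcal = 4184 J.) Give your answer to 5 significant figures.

94.493 MJ = 6.96945 × 10^7 ft·lbf and 91055 kcal = 2.80992 × 10^8 ft·lbf.
6.96945 × 10^7 − 2.80992 × 10^8 ≈ -2.1130 × 10^8 ft·lbf.

-2.1130 × 10^8 ft·lbf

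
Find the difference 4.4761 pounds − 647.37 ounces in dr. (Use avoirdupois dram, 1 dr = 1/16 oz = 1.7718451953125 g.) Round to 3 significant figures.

4.4761 lb = 1145.88 dr and 647.37 oz = 10357.9 dr.
1145.88 − 10357.9 ≈ -9210 dr.

-9210 dr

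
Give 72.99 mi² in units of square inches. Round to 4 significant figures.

1 square mile = 4.01449 × 10^9 in².
Thus 72.99 × 4.01449 × 10^9 ≈ 2.930 × 10^11 in².

2.930 × 10^11 in²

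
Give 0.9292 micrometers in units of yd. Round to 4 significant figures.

1.016e-6 yd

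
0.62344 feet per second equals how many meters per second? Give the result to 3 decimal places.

0.190 m/s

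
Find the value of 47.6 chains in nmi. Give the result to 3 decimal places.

0.517 nmi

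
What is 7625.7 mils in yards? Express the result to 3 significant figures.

0.212 yards

1 mil = 2.77778e-5 yd.
Thus 7625.7 × 2.77778e-5 ≈ 0.212 yd.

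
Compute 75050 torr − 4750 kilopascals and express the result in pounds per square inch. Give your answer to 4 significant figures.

75050 torr = 1451.22 psi and 4750 kPa = 688.929 psi.
1451.22 − 688.929 ≈ 762.3 psi.

762.3 psi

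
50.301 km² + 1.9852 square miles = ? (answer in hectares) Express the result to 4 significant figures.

50.301 km² = 5030.10 ha and 1.9852 mi² = 514.164 ha.
5030.10 + 514.164 ≈ 5544 ha.

5544 ha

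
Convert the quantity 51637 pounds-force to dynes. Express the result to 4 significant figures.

2.297 × 10^10 dynes

1 pound-force = 444822 dynes.
51637 × 444822 ≈ 2.297 × 10^10 dyn.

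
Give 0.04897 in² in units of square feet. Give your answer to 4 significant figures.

1 square inch = 0.00694444 square feet.
So 0.04897 × 0.00694444 ≈ 0.0003401 ft².

0.0003401 ft²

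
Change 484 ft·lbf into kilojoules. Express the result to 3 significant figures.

1 foot-pound = 0.00135582 kJ.
484 × 0.00135582 ≈ 0.656 kJ.

0.656 kilojoules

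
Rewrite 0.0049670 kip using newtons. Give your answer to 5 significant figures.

1 kip = 4448.22 N.
Thus 0.0049670 × 4448.22 ≈ 22.094 N.

22.094 newtons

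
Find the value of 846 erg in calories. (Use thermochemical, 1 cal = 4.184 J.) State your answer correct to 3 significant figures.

1 erg = 2.39006e-8 cal.
Thus 846 × 2.39006e-8 ≈ 2.02e-5 cal.

2.02e-5 cal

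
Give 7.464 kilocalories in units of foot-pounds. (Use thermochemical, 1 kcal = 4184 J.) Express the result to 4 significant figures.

23030 ft·lbf

1 kilocalorie = 3085.96 ft·lbf.
7.464 × 3085.96 ≈ 23030 ft·lbf.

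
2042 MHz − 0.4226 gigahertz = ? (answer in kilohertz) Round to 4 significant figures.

1.619 × 10^6 kHz

2042 MHz = 2.04200 × 10^6 kHz and 0.4226 GHz = 422600 kHz.
2.04200 × 10^6 − 422600 ≈ 1.619 × 10^6 kHz.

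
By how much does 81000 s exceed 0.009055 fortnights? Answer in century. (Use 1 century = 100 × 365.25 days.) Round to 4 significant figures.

2.220e-5 centuries

81000 s = 2.56674e-5 century and 0.009055 fortnight = 3.47077e-6 century.
2.56674e-5 − 3.47077e-6 ≈ 2.220e-5 century.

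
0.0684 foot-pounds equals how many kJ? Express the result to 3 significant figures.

1 ft·lbf = 0.00135582 kJ.
So 0.0684 × 0.00135582 ≈ 9.27 × 10^-5 kJ.

9.27 × 10^-5 kJ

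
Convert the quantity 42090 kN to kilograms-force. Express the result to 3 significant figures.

4.29e+6 kgf

1 kN = 101.972 kgf.
So 42090 × 101.972 ≈ 4.29e+6 kgf.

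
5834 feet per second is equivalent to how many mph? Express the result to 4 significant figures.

1 ft/s = 0.681818 miles per hour.
Thus 5834 × 0.681818 ≈ 3978 mph.

3978 mph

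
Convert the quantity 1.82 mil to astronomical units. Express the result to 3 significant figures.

3.09e-16 au

1 mil = 1.69789e-16 astronomical units.
So 1.82 × 1.69789e-16 ≈ 3.09e-16 au.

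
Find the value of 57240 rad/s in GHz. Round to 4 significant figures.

9.110e-6 gigahertz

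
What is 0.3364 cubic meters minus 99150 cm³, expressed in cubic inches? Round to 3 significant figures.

0.3364 m³ = 20528.4 in³ and 99150 cm³ = 6050.50 in³.
20528.4 − 6050.50 ≈ 14500 in³.

14500 cubic inches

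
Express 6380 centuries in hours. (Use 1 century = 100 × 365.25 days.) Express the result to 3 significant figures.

1 century = 876600 hours.
So 6380 × 876600 ≈ 5.59 × 10^9 h.

5.59 × 10^9 hours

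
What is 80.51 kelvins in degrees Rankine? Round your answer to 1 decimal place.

144.9 °R

°R = K × 9/5.
Applying the formula gives 144.9 °R.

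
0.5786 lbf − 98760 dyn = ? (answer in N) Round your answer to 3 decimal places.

1.586 newtons

0.5786 lbf = 2.57374 N and 98760 dyn = 0.987600 N.
2.57374 − 0.987600 ≈ 1.586 N.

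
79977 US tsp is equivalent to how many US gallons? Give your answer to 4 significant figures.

104.1 US gal

1 US tsp = 0.00130208 US gal.
Thus 79977 × 0.00130208 ≈ 104.1 US gal.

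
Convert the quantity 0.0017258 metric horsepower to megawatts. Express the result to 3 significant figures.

1 PS = 0.000735499 MW.
Then 0.0017258 × 0.000735499 ≈ 1.27 × 10^-6 MW.

1.27 × 10^-6 megawatts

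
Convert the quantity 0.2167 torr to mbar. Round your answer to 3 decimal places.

0.289 millibar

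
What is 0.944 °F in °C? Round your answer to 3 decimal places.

-17.253 degrees Celsius

°F = °C × 9/5 + 32.
Applying the formula gives -17.253 °C.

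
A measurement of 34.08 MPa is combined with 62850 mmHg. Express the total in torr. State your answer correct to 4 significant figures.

34.08 MPa = 255621 torr and 62850 mmHg = 62850.0 torr.
255621 + 62850.0 ≈ 318500 torr.

318500 torr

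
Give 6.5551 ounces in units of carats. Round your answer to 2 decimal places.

1 ounce = 141.748 carats.
So 6.5551 × 141.748 ≈ 929.17 ct.

929.17 carats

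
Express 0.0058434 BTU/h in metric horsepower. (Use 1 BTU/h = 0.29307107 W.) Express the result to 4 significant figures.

2.328e-6 metric horsepower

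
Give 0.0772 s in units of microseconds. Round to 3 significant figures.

77200 μs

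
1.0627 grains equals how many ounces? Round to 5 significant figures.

0.0024290 ounces

1 gr = 0.00228571 ounces.
Thus 1.0627 × 0.00228571 ≈ 0.0024290 oz.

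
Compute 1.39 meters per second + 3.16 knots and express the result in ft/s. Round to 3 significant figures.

1.39 m/s = 4.56037 ft/s and 3.16 kn = 5.33348 ft/s.
4.56037 + 5.33348 ≈ 9.89 ft/s.

9.89 feet per second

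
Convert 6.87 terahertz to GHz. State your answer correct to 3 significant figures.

1 THz = 1000.00 gigahertz.
So 6.87 × 1000.00 ≈ 6870 GHz.

6870 GHz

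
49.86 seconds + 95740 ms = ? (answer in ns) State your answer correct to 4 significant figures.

49.86 s = 4.98600 × 10^10 ns and 95740 ms = 9.57400 × 10^10 ns.
4.98600 × 10^10 + 9.57400 × 10^10 ≈ 1.456 × 10^11 ns.

1.456 × 10^11 nanoseconds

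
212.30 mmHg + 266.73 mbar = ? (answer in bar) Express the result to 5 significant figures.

0.54977 bar

212.30 mmHg = 0.283043 bar and 266.73 mbar = 0.266730 bar.
0.283043 + 0.266730 ≈ 0.54977 bar.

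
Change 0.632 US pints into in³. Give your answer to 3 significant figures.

18.2 in³

1 US pint = 28.8750 in³.
0.632 × 28.8750 ≈ 18.2 in³.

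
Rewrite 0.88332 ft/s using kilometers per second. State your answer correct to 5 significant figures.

0.00026924 kilometers per second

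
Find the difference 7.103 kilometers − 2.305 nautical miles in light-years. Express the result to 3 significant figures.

7.103 km = 7.50788 × 10^-13 ly and 2.305 nmi = 4.51219 × 10^-13 ly.
7.50788 × 10^-13 − 4.51219 × 10^-13 ≈ 3.00 × 10^-13 ly.

3.00 × 10^-13 light-years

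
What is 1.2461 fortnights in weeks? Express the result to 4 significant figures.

2.492 wk

1 fortnight = 2.00000 wk.
Thus 1.2461 × 2.00000 ≈ 2.492 wk.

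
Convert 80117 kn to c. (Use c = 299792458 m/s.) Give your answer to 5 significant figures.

1 knot = 1.71600e-9 c.
80117 × 1.71600e-9 ≈ 0.00013748 c.

0.00013748 c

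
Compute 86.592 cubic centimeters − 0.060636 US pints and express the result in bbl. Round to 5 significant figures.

0.00036418 bbl

86.592 cm³ = 0.000544647 bbl and 0.060636 US pt = 0.000180464 bbl.
0.000544647 − 0.000180464 ≈ 0.00036418 bbl.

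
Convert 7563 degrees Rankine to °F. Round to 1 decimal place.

°R = °F + 459.67.
Applying the formula gives 7103.3 °F.

7103.3 °F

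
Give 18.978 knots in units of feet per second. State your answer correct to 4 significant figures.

1 kn = 1.68781 feet per second.
18.978 × 1.68781 ≈ 32.03 ft/s.

32.03 ft/s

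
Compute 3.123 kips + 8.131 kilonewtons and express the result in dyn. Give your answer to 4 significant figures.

2.202 × 10^9 dynes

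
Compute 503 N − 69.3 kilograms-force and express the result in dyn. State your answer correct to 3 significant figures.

503 N = 5.03000 × 10^7 dyn and 69.3 kgf = 6.79601 × 10^7 dyn.
5.03000 × 10^7 − 6.79601 × 10^7 ≈ -1.77 × 10^7 dyn.

-1.77 × 10^7 dyn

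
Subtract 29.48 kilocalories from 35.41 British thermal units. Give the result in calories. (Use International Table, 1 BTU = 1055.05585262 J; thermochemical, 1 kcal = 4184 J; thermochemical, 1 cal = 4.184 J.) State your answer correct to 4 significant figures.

35.41 BTU = 8929.14 cal and 29.48 kcal = 29480.0 cal.
8929.14 − 29480.0 ≈ -20550 cal.

-20550 cal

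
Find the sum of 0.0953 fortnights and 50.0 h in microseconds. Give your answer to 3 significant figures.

0.0953 fortnight = 1.15275 × 10^11 μs and 50.0 h = 1.80000 × 10^11 μs.
1.15275 × 10^11 + 1.80000 × 10^11 ≈ 2.95 × 10^11 μs.

2.95 × 10^11 microseconds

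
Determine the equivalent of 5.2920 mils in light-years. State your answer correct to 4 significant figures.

1 mil = 2.68478e-21 ly.
5.2920 × 2.68478e-21 ≈ 1.421e-20 ly.

1.421e-20 ly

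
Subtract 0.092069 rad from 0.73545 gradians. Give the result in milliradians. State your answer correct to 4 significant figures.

-80.52 mrad

0.73545 grad = 11.5524 mrad and 0.092069 rad = 92.0690 mrad.
11.5524 − 92.0690 ≈ -80.52 mrad.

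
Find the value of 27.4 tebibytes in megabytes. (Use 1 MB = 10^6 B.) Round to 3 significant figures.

3.01 × 10^7 MB

1 TiB = 1.09951 × 10^6 MB.
Thus 27.4 × 1.09951 × 10^6 ≈ 3.01 × 10^7 MB.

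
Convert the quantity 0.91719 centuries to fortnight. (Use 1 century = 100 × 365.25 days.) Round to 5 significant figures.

2392.9 fortnight

1 century = 2608.93 fortnight.
So 0.91719 × 2608.93 ≈ 2392.9 fortnight.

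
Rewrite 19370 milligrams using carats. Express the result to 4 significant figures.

96.85 carats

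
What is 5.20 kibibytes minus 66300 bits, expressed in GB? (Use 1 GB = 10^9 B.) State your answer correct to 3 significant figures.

-2.96e-6 gigabytes

5.20 KiB = 5.32480e-6 GB and 66300 bit = 8.28750e-6 GB.
5.32480e-6 − 8.28750e-6 ≈ -2.96e-6 GB.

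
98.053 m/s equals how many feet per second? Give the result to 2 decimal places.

321.70 ft/s

1 m/s = 3.28084 ft/s.
Thus 98.053 × 3.28084 ≈ 321.70 ft/s.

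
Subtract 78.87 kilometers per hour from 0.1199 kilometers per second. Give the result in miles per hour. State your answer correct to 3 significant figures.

219 mph

0.1199 km/s = 268.209 mph and 78.87 km/h = 49.0075 mph.
268.209 − 49.0075 ≈ 219 mph.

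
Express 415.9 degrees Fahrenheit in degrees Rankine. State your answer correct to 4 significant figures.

875.6 °R

°R = °F + 459.67.
Applying the formula gives 875.6 °R.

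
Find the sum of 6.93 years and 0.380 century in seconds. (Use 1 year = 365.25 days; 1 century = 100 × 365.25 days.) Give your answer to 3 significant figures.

1.42e+9 s

6.93 yr = 2.18694e+8 s and 0.380 century = 1.19919e+9 s.
2.18694e+8 + 1.19919e+9 ≈ 1.42e+9 s.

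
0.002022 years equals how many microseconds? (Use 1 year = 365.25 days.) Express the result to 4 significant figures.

1 yr = 3.15576e+13 microseconds.
Thus 0.002022 × 3.15576e+13 ≈ 6.381e+10 μs.

6.381e+10 μs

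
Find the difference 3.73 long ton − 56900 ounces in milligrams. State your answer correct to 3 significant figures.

3.73 long ton = 3.78985e+9 mg and 56900 oz = 1.61309e+9 mg.
3.78985e+9 − 1.61309e+9 ≈ 2.18e+9 mg.

2.18e+9 milligrams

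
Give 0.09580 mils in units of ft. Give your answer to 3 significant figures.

7.98 × 10^-6 ft

1 mil = 8.33333 × 10^-5 ft.
Then 0.09580 × 8.33333 × 10^-5 ≈ 7.98 × 10^-6 ft.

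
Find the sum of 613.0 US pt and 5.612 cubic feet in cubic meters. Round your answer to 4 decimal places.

613.0 US pt = 0.290057 m³ and 5.612 ft³ = 0.158914 m³.
0.290057 + 0.158914 ≈ 0.4490 m³.

0.4490 m³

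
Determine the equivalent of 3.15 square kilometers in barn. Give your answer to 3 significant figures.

3.15 × 10^34 barns

1 square kilometer = 1.00000 × 10^34 barns.
So 3.15 × 1.00000 × 10^34 ≈ 3.15 × 10^34 barn.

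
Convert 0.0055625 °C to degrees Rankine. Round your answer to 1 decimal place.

°R = (°C + 273.15) × 9/5.
Applying the formula gives 491.7 °R.

491.7 °R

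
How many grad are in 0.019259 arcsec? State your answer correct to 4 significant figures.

5.944e-6 grad

1 arcsecond = 0.000308642 gradians.
So 0.019259 × 0.000308642 ≈ 5.944e-6 grad.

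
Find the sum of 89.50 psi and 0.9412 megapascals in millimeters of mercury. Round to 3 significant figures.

11700 millimeters of mercury

89.50 psi = 4628.49 mmHg and 0.9412 MPa = 7059.58 mmHg.
4628.49 + 7059.58 ≈ 11700 mmHg.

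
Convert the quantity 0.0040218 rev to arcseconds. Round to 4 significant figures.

5212 arcsec

1 revolution = 1.29600e+6 arcseconds.
Thus 0.0040218 × 1.29600e+6 ≈ 5212 arcsec.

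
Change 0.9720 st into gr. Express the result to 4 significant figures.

95260 gr

1 st = 98000.0 grains.
Thus 0.9720 × 98000.0 ≈ 95260 gr.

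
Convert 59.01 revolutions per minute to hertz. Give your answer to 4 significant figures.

0.9835 hertz

1 revolution per minute = 0.0166667 Hz.
Then 59.01 × 0.0166667 ≈ 0.9835 Hz.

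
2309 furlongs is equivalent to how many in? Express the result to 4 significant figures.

1.829 × 10^7 in

1 furlong = 7920.00 in.
Thus 2309 × 7920.00 ≈ 1.829 × 10^7 in.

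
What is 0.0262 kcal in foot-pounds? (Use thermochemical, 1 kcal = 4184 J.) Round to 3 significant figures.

80.9 foot-pounds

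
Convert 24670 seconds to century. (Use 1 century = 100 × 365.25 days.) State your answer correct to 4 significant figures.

7.817 × 10^-6 centuries

1 second = 3.16881 × 10^-10 centuries.
Then 24670 × 3.16881 × 10^-10 ≈ 7.817 × 10^-6 century.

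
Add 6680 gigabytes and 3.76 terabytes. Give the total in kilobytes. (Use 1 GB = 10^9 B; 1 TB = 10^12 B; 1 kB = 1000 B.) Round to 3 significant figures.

6680 GB = 6.68000e+9 kB and 3.76 TB = 3.76000e+9 kB.
6.68000e+9 + 3.76000e+9 ≈ 1.04e+10 kB.

1.04e+10 kB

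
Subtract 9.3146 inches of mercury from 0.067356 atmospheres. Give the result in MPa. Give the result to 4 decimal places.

0.067356 atm = 0.00682485 MPa and 9.3146 inHg = 0.0315429 MPa.
0.00682485 − 0.0315429 ≈ -0.0247 MPa.

-0.0247 MPa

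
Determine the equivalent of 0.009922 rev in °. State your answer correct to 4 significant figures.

3.572 °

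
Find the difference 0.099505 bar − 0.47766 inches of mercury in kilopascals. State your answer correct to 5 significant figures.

0.099505 bar = 9.95050 kPa and 0.47766 inHg = 1.61754 kPa.
9.95050 − 1.61754 ≈ 8.3330 kPa.

8.3330 kPa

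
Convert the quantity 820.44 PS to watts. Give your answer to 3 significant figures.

603000 watts

1 PS = 735.499 W.
820.44 × 735.499 ≈ 603000 W.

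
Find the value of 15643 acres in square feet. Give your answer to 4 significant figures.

6.814 × 10^8 square feet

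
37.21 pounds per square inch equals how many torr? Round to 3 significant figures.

1 psi = 51.7149 torr.
37.21 × 51.7149 ≈ 1920 torr.

1920 torr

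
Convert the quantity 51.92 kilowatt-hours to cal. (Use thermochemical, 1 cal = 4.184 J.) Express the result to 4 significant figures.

1 kWh = 860421 calories.
Then 51.92 × 860421 ≈ 4.467e+7 cal.

4.467e+7 calories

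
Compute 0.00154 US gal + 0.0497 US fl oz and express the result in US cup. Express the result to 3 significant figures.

0.0309 US cup

0.00154 US gal = 0.0246400 US cup and 0.0497 US fl oz = 0.00621250 US cup.
0.0246400 + 0.00621250 ≈ 0.0309 US cup.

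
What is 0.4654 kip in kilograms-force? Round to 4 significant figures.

1 kip = 453.592 kgf.
Then 0.4654 × 453.592 ≈ 211.1 kgf.

211.1 kgf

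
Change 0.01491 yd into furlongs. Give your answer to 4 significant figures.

1 yard = 0.00454545 furlongs.
0.01491 × 0.00454545 ≈ 6.777 × 10^-5 furlong.

6.777 × 10^-5 furlongs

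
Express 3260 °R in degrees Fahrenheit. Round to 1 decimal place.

°R = °F + 459.67.
Applying the formula gives 2800.3 °F.

2800.3 degrees Fahrenheit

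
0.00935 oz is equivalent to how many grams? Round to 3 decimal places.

0.265 g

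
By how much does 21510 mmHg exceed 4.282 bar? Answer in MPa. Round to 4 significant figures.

2.440 MPa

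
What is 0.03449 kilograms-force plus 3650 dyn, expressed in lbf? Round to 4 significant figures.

0.08424 lbf

0.03449 kgf = 0.0760374 lbf and 3650 dyn = 0.00820553 lbf.
0.0760374 + 0.00820553 ≈ 0.08424 lbf.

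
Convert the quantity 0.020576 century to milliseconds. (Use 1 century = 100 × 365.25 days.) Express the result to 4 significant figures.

1 century = 3.15576 × 10^12 milliseconds.
Then 0.020576 × 3.15576 × 10^12 ≈ 6.493 × 10^10 ms.

6.493 × 10^10 milliseconds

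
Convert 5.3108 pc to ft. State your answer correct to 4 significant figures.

1 parsec = 1.01236 × 10^17 feet.
So 5.3108 × 1.01236 × 10^17 ≈ 5.376 × 10^17 ft.

5.376 × 10^17 ft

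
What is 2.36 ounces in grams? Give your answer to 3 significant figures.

66.9 grams

1 oz = 28.3495 grams.
So 2.36 × 28.3495 ≈ 66.9 g.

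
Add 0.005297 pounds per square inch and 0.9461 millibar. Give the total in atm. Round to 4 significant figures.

0.005297 psi = 0.000360439 atm and 0.9461 mbar = 0.000933728 atm.
0.000360439 + 0.000933728 ≈ 0.001294 atm.

0.001294 atmospheres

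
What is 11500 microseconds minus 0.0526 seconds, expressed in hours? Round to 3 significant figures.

-1.14 × 10^-5 h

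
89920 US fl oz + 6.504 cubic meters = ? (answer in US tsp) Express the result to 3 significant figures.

1.86e+6 US tsp

89920 US fl oz = 539520 US tsp and 6.504 m³ = 1.31956e+6 US tsp.
539520 + 1.31956e+6 ≈ 1.86e+6 US tsp.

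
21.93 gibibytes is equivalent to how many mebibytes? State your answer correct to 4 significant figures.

22460 mebibytes

1 gibibyte = 1024.00 MiB.
21.93 × 1024.00 ≈ 22460 MiB.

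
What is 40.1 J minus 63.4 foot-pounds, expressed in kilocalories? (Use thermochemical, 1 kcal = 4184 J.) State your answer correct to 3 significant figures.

-0.0110 kilocalories

40.1 J = 0.00958413 kcal and 63.4 ft·lbf = 0.0205447 kcal.
0.00958413 − 0.0205447 ≈ -0.0110 kcal.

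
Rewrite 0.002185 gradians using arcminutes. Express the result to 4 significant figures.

1 grad = 54.0000 arcmin.
So 0.002185 × 54.0000 ≈ 0.1180 arcmin.

0.1180 arcminutes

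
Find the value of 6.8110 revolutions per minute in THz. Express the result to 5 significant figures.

1.1352 × 10^-13 THz

1 rpm = 1.66667 × 10^-14 THz.
Thus 6.8110 × 1.66667 × 10^-14 ≈ 1.1352 × 10^-13 THz.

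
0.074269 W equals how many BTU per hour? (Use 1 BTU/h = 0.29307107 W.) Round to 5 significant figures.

0.25342 BTU per hour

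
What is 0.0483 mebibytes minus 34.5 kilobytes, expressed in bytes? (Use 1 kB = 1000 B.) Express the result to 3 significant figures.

16100 bytes

0.0483 MiB = 50646.2 B and 34.5 kB = 34500.0 B.
50646.2 − 34500.0 ≈ 16100 B.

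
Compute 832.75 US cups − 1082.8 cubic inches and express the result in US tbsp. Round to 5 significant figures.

12124 US tbsp

832.75 US cup = 13324.0 US tbsp and 1082.8 in³ = 1199.99 US tbsp.
13324.0 − 1199.99 ≈ 12124 US tbsp.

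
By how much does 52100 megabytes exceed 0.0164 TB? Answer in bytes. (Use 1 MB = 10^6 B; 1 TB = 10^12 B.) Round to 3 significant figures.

3.57 × 10^10 bytes

52100 MB = 5.21000 × 10^10 B and 0.0164 TB = 1.64000 × 10^10 B.
5.21000 × 10^10 − 1.64000 × 10^10 ≈ 3.57 × 10^10 B.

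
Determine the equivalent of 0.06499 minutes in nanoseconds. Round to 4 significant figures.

3.899e+9 ns

1 minute = 6.00000e+10 ns.
0.06499 × 6.00000e+10 ≈ 3.899e+9 ns.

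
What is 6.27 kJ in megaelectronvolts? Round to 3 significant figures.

1 kJ = 6.24151e+15 MeV.
Then 6.27 × 6.24151e+15 ≈ 3.91e+16 MeV.

3.91e+16 MeV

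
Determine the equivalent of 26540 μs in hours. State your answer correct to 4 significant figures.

7.372 × 10^-6 h

1 μs = 2.77778 × 10^-10 hours.
Then 26540 × 2.77778 × 10^-10 ≈ 7.372 × 10^-6 h.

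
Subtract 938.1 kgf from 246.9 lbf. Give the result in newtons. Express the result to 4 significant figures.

-8101 newtons

246.9 lbf = 1098.27 N and 938.1 kgf = 9199.62 N.
1098.27 − 9199.62 ≈ -8101 N.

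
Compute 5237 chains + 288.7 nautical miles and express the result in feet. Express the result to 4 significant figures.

5237 chain = 345642 ft and 288.7 nmi = 1.75417e+6 ft.
345642 + 1.75417e+6 ≈ 2.100e+6 ft.

2.100e+6 ft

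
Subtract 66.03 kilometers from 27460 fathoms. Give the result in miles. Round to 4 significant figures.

-9.825 mi

27460 fathom = 31.2045 mi and 66.03 km = 41.0291 mi.
31.2045 − 41.0291 ≈ -9.825 mi.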